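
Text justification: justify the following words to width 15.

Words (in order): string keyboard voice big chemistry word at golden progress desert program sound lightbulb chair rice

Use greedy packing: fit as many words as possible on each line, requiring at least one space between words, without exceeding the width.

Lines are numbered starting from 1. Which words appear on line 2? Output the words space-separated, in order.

Answer: voice big

Derivation:
Line 1: ['string', 'keyboard'] (min_width=15, slack=0)
Line 2: ['voice', 'big'] (min_width=9, slack=6)
Line 3: ['chemistry', 'word'] (min_width=14, slack=1)
Line 4: ['at', 'golden'] (min_width=9, slack=6)
Line 5: ['progress', 'desert'] (min_width=15, slack=0)
Line 6: ['program', 'sound'] (min_width=13, slack=2)
Line 7: ['lightbulb', 'chair'] (min_width=15, slack=0)
Line 8: ['rice'] (min_width=4, slack=11)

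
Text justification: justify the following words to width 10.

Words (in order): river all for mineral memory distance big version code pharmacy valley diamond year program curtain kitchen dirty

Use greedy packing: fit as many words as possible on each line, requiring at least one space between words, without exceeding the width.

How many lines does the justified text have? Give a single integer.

Answer: 16

Derivation:
Line 1: ['river', 'all'] (min_width=9, slack=1)
Line 2: ['for'] (min_width=3, slack=7)
Line 3: ['mineral'] (min_width=7, slack=3)
Line 4: ['memory'] (min_width=6, slack=4)
Line 5: ['distance'] (min_width=8, slack=2)
Line 6: ['big'] (min_width=3, slack=7)
Line 7: ['version'] (min_width=7, slack=3)
Line 8: ['code'] (min_width=4, slack=6)
Line 9: ['pharmacy'] (min_width=8, slack=2)
Line 10: ['valley'] (min_width=6, slack=4)
Line 11: ['diamond'] (min_width=7, slack=3)
Line 12: ['year'] (min_width=4, slack=6)
Line 13: ['program'] (min_width=7, slack=3)
Line 14: ['curtain'] (min_width=7, slack=3)
Line 15: ['kitchen'] (min_width=7, slack=3)
Line 16: ['dirty'] (min_width=5, slack=5)
Total lines: 16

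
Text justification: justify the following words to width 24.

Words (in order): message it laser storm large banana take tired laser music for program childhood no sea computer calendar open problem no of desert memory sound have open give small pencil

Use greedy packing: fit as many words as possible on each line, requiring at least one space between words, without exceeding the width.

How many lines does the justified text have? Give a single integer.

Line 1: ['message', 'it', 'laser', 'storm'] (min_width=22, slack=2)
Line 2: ['large', 'banana', 'take', 'tired'] (min_width=23, slack=1)
Line 3: ['laser', 'music', 'for', 'program'] (min_width=23, slack=1)
Line 4: ['childhood', 'no', 'sea'] (min_width=16, slack=8)
Line 5: ['computer', 'calendar', 'open'] (min_width=22, slack=2)
Line 6: ['problem', 'no', 'of', 'desert'] (min_width=20, slack=4)
Line 7: ['memory', 'sound', 'have', 'open'] (min_width=22, slack=2)
Line 8: ['give', 'small', 'pencil'] (min_width=17, slack=7)
Total lines: 8

Answer: 8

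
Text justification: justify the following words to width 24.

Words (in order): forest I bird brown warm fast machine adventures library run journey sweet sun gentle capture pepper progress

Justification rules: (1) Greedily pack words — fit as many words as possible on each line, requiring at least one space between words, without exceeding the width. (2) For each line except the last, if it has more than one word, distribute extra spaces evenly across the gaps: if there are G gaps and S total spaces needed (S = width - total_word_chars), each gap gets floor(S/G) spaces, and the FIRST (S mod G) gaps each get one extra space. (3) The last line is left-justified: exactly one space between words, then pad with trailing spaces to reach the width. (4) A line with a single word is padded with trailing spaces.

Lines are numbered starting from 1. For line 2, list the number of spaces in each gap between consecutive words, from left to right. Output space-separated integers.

Answer: 2 1

Derivation:
Line 1: ['forest', 'I', 'bird', 'brown', 'warm'] (min_width=24, slack=0)
Line 2: ['fast', 'machine', 'adventures'] (min_width=23, slack=1)
Line 3: ['library', 'run', 'journey'] (min_width=19, slack=5)
Line 4: ['sweet', 'sun', 'gentle', 'capture'] (min_width=24, slack=0)
Line 5: ['pepper', 'progress'] (min_width=15, slack=9)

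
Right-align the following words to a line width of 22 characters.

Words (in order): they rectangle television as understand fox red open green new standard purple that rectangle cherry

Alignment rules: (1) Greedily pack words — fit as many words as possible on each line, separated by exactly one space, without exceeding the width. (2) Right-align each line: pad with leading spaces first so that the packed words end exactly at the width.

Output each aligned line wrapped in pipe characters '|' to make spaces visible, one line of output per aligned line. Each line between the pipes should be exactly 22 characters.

Line 1: ['they', 'rectangle'] (min_width=14, slack=8)
Line 2: ['television', 'as'] (min_width=13, slack=9)
Line 3: ['understand', 'fox', 'red'] (min_width=18, slack=4)
Line 4: ['open', 'green', 'new'] (min_width=14, slack=8)
Line 5: ['standard', 'purple', 'that'] (min_width=20, slack=2)
Line 6: ['rectangle', 'cherry'] (min_width=16, slack=6)

Answer: |        they rectangle|
|         television as|
|    understand fox red|
|        open green new|
|  standard purple that|
|      rectangle cherry|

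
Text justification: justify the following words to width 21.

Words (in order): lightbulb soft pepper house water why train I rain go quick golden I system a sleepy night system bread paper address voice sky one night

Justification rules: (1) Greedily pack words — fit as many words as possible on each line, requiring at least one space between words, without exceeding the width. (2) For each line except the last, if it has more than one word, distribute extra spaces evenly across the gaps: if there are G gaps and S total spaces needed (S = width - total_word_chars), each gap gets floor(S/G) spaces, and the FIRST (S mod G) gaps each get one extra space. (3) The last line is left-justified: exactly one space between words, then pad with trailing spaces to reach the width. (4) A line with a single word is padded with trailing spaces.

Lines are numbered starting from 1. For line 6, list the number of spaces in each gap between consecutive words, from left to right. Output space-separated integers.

Answer: 2 2

Derivation:
Line 1: ['lightbulb', 'soft', 'pepper'] (min_width=21, slack=0)
Line 2: ['house', 'water', 'why', 'train'] (min_width=21, slack=0)
Line 3: ['I', 'rain', 'go', 'quick'] (min_width=15, slack=6)
Line 4: ['golden', 'I', 'system', 'a'] (min_width=17, slack=4)
Line 5: ['sleepy', 'night', 'system'] (min_width=19, slack=2)
Line 6: ['bread', 'paper', 'address'] (min_width=19, slack=2)
Line 7: ['voice', 'sky', 'one', 'night'] (min_width=19, slack=2)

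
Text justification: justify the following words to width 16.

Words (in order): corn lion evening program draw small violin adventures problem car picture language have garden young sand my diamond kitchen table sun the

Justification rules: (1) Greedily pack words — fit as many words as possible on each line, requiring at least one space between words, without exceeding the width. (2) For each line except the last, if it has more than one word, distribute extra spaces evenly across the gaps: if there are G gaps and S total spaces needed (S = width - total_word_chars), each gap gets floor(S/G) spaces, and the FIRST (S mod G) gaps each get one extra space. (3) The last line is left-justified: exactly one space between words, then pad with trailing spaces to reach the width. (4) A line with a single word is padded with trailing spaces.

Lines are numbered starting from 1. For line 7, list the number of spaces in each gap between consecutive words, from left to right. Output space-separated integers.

Line 1: ['corn', 'lion'] (min_width=9, slack=7)
Line 2: ['evening', 'program'] (min_width=15, slack=1)
Line 3: ['draw', 'small'] (min_width=10, slack=6)
Line 4: ['violin'] (min_width=6, slack=10)
Line 5: ['adventures'] (min_width=10, slack=6)
Line 6: ['problem', 'car'] (min_width=11, slack=5)
Line 7: ['picture', 'language'] (min_width=16, slack=0)
Line 8: ['have', 'garden'] (min_width=11, slack=5)
Line 9: ['young', 'sand', 'my'] (min_width=13, slack=3)
Line 10: ['diamond', 'kitchen'] (min_width=15, slack=1)
Line 11: ['table', 'sun', 'the'] (min_width=13, slack=3)

Answer: 1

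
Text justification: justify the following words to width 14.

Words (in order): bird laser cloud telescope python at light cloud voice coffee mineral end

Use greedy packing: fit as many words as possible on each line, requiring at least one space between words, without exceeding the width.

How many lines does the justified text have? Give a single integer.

Line 1: ['bird', 'laser'] (min_width=10, slack=4)
Line 2: ['cloud'] (min_width=5, slack=9)
Line 3: ['telescope'] (min_width=9, slack=5)
Line 4: ['python', 'at'] (min_width=9, slack=5)
Line 5: ['light', 'cloud'] (min_width=11, slack=3)
Line 6: ['voice', 'coffee'] (min_width=12, slack=2)
Line 7: ['mineral', 'end'] (min_width=11, slack=3)
Total lines: 7

Answer: 7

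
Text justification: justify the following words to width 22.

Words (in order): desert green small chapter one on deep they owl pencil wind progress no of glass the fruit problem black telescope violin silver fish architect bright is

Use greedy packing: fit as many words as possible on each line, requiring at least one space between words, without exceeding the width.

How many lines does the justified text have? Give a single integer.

Answer: 8

Derivation:
Line 1: ['desert', 'green', 'small'] (min_width=18, slack=4)
Line 2: ['chapter', 'one', 'on', 'deep'] (min_width=19, slack=3)
Line 3: ['they', 'owl', 'pencil', 'wind'] (min_width=20, slack=2)
Line 4: ['progress', 'no', 'of', 'glass'] (min_width=20, slack=2)
Line 5: ['the', 'fruit', 'problem'] (min_width=17, slack=5)
Line 6: ['black', 'telescope', 'violin'] (min_width=22, slack=0)
Line 7: ['silver', 'fish', 'architect'] (min_width=21, slack=1)
Line 8: ['bright', 'is'] (min_width=9, slack=13)
Total lines: 8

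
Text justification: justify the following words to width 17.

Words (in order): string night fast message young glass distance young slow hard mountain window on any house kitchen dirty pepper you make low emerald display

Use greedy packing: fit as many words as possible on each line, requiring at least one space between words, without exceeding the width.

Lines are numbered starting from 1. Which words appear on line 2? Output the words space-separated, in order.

Answer: message young

Derivation:
Line 1: ['string', 'night', 'fast'] (min_width=17, slack=0)
Line 2: ['message', 'young'] (min_width=13, slack=4)
Line 3: ['glass', 'distance'] (min_width=14, slack=3)
Line 4: ['young', 'slow', 'hard'] (min_width=15, slack=2)
Line 5: ['mountain', 'window'] (min_width=15, slack=2)
Line 6: ['on', 'any', 'house'] (min_width=12, slack=5)
Line 7: ['kitchen', 'dirty'] (min_width=13, slack=4)
Line 8: ['pepper', 'you', 'make'] (min_width=15, slack=2)
Line 9: ['low', 'emerald'] (min_width=11, slack=6)
Line 10: ['display'] (min_width=7, slack=10)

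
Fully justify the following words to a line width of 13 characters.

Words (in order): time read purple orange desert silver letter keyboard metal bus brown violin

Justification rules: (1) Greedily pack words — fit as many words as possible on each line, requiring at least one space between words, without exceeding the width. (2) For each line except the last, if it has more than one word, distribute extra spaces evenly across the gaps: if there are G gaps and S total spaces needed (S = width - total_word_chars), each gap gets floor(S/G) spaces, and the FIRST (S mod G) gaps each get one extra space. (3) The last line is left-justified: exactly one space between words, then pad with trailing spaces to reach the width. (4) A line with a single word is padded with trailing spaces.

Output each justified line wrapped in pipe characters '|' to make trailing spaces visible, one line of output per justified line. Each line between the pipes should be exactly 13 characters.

Line 1: ['time', 'read'] (min_width=9, slack=4)
Line 2: ['purple', 'orange'] (min_width=13, slack=0)
Line 3: ['desert', 'silver'] (min_width=13, slack=0)
Line 4: ['letter'] (min_width=6, slack=7)
Line 5: ['keyboard'] (min_width=8, slack=5)
Line 6: ['metal', 'bus'] (min_width=9, slack=4)
Line 7: ['brown', 'violin'] (min_width=12, slack=1)

Answer: |time     read|
|purple orange|
|desert silver|
|letter       |
|keyboard     |
|metal     bus|
|brown violin |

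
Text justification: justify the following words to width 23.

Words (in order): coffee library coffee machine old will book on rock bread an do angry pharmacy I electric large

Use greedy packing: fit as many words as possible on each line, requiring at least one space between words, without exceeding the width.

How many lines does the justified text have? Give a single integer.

Answer: 5

Derivation:
Line 1: ['coffee', 'library', 'coffee'] (min_width=21, slack=2)
Line 2: ['machine', 'old', 'will', 'book'] (min_width=21, slack=2)
Line 3: ['on', 'rock', 'bread', 'an', 'do'] (min_width=19, slack=4)
Line 4: ['angry', 'pharmacy', 'I'] (min_width=16, slack=7)
Line 5: ['electric', 'large'] (min_width=14, slack=9)
Total lines: 5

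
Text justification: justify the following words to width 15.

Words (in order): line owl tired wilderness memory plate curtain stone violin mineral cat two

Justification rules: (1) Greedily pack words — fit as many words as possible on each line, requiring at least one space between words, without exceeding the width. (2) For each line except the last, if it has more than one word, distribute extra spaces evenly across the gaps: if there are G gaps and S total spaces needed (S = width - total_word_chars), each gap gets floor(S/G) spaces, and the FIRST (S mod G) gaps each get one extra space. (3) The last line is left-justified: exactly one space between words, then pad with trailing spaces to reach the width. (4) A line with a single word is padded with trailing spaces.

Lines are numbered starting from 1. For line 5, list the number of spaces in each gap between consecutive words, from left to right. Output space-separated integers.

Line 1: ['line', 'owl', 'tired'] (min_width=14, slack=1)
Line 2: ['wilderness'] (min_width=10, slack=5)
Line 3: ['memory', 'plate'] (min_width=12, slack=3)
Line 4: ['curtain', 'stone'] (min_width=13, slack=2)
Line 5: ['violin', 'mineral'] (min_width=14, slack=1)
Line 6: ['cat', 'two'] (min_width=7, slack=8)

Answer: 2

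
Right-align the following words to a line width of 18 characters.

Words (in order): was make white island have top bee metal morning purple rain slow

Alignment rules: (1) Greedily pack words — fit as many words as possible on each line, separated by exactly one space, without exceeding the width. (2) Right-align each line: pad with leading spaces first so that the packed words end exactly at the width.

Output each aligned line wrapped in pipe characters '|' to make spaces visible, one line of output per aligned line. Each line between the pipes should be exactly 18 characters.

Line 1: ['was', 'make', 'white'] (min_width=14, slack=4)
Line 2: ['island', 'have', 'top'] (min_width=15, slack=3)
Line 3: ['bee', 'metal', 'morning'] (min_width=17, slack=1)
Line 4: ['purple', 'rain', 'slow'] (min_width=16, slack=2)

Answer: |    was make white|
|   island have top|
| bee metal morning|
|  purple rain slow|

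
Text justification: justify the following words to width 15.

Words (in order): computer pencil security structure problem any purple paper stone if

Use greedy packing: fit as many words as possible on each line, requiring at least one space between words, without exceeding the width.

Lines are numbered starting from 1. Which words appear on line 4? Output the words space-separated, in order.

Line 1: ['computer', 'pencil'] (min_width=15, slack=0)
Line 2: ['security'] (min_width=8, slack=7)
Line 3: ['structure'] (min_width=9, slack=6)
Line 4: ['problem', 'any'] (min_width=11, slack=4)
Line 5: ['purple', 'paper'] (min_width=12, slack=3)
Line 6: ['stone', 'if'] (min_width=8, slack=7)

Answer: problem any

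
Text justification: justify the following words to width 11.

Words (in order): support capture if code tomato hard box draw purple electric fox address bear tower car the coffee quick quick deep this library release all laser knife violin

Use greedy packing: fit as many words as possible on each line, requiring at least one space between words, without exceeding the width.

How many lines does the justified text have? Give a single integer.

Answer: 16

Derivation:
Line 1: ['support'] (min_width=7, slack=4)
Line 2: ['capture', 'if'] (min_width=10, slack=1)
Line 3: ['code', 'tomato'] (min_width=11, slack=0)
Line 4: ['hard', 'box'] (min_width=8, slack=3)
Line 5: ['draw', 'purple'] (min_width=11, slack=0)
Line 6: ['electric'] (min_width=8, slack=3)
Line 7: ['fox', 'address'] (min_width=11, slack=0)
Line 8: ['bear', 'tower'] (min_width=10, slack=1)
Line 9: ['car', 'the'] (min_width=7, slack=4)
Line 10: ['coffee'] (min_width=6, slack=5)
Line 11: ['quick', 'quick'] (min_width=11, slack=0)
Line 12: ['deep', 'this'] (min_width=9, slack=2)
Line 13: ['library'] (min_width=7, slack=4)
Line 14: ['release', 'all'] (min_width=11, slack=0)
Line 15: ['laser', 'knife'] (min_width=11, slack=0)
Line 16: ['violin'] (min_width=6, slack=5)
Total lines: 16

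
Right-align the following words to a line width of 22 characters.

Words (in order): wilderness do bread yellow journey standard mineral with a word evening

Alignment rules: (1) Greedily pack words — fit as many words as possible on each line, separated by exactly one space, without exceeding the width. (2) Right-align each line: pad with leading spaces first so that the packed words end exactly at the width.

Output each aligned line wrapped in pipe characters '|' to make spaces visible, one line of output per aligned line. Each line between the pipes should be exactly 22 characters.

Line 1: ['wilderness', 'do', 'bread'] (min_width=19, slack=3)
Line 2: ['yellow', 'journey'] (min_width=14, slack=8)
Line 3: ['standard', 'mineral', 'with'] (min_width=21, slack=1)
Line 4: ['a', 'word', 'evening'] (min_width=14, slack=8)

Answer: |   wilderness do bread|
|        yellow journey|
| standard mineral with|
|        a word evening|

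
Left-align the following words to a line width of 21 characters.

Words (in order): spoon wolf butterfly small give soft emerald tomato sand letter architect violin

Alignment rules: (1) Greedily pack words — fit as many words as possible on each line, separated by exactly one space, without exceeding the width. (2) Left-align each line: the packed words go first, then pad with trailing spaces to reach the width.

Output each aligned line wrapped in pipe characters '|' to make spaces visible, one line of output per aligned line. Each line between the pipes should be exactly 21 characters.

Answer: |spoon wolf butterfly |
|small give soft      |
|emerald tomato sand  |
|letter architect     |
|violin               |

Derivation:
Line 1: ['spoon', 'wolf', 'butterfly'] (min_width=20, slack=1)
Line 2: ['small', 'give', 'soft'] (min_width=15, slack=6)
Line 3: ['emerald', 'tomato', 'sand'] (min_width=19, slack=2)
Line 4: ['letter', 'architect'] (min_width=16, slack=5)
Line 5: ['violin'] (min_width=6, slack=15)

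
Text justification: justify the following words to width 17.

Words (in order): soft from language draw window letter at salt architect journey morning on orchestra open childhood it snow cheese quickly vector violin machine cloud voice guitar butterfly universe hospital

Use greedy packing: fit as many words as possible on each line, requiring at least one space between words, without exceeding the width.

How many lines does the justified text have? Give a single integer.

Answer: 13

Derivation:
Line 1: ['soft', 'from'] (min_width=9, slack=8)
Line 2: ['language', 'draw'] (min_width=13, slack=4)
Line 3: ['window', 'letter', 'at'] (min_width=16, slack=1)
Line 4: ['salt', 'architect'] (min_width=14, slack=3)
Line 5: ['journey', 'morning'] (min_width=15, slack=2)
Line 6: ['on', 'orchestra', 'open'] (min_width=17, slack=0)
Line 7: ['childhood', 'it', 'snow'] (min_width=17, slack=0)
Line 8: ['cheese', 'quickly'] (min_width=14, slack=3)
Line 9: ['vector', 'violin'] (min_width=13, slack=4)
Line 10: ['machine', 'cloud'] (min_width=13, slack=4)
Line 11: ['voice', 'guitar'] (min_width=12, slack=5)
Line 12: ['butterfly'] (min_width=9, slack=8)
Line 13: ['universe', 'hospital'] (min_width=17, slack=0)
Total lines: 13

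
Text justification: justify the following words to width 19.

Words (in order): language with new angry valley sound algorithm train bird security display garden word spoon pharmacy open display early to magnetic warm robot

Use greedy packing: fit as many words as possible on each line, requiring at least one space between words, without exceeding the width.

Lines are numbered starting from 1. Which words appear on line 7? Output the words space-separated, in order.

Answer: display early to

Derivation:
Line 1: ['language', 'with', 'new'] (min_width=17, slack=2)
Line 2: ['angry', 'valley', 'sound'] (min_width=18, slack=1)
Line 3: ['algorithm', 'train'] (min_width=15, slack=4)
Line 4: ['bird', 'security'] (min_width=13, slack=6)
Line 5: ['display', 'garden', 'word'] (min_width=19, slack=0)
Line 6: ['spoon', 'pharmacy', 'open'] (min_width=19, slack=0)
Line 7: ['display', 'early', 'to'] (min_width=16, slack=3)
Line 8: ['magnetic', 'warm', 'robot'] (min_width=19, slack=0)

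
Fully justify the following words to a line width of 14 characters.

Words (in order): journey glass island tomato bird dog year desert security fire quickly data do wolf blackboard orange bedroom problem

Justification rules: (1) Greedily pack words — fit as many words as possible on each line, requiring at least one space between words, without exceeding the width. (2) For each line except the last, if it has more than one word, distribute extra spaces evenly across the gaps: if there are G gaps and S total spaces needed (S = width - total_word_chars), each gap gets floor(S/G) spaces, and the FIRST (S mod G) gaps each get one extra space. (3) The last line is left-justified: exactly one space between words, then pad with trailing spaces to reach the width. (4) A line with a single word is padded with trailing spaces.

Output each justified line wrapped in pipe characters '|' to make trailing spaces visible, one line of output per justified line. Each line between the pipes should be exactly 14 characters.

Answer: |journey  glass|
|island  tomato|
|bird  dog year|
|desert        |
|security  fire|
|quickly   data|
|do        wolf|
|blackboard    |
|orange bedroom|
|problem       |

Derivation:
Line 1: ['journey', 'glass'] (min_width=13, slack=1)
Line 2: ['island', 'tomato'] (min_width=13, slack=1)
Line 3: ['bird', 'dog', 'year'] (min_width=13, slack=1)
Line 4: ['desert'] (min_width=6, slack=8)
Line 5: ['security', 'fire'] (min_width=13, slack=1)
Line 6: ['quickly', 'data'] (min_width=12, slack=2)
Line 7: ['do', 'wolf'] (min_width=7, slack=7)
Line 8: ['blackboard'] (min_width=10, slack=4)
Line 9: ['orange', 'bedroom'] (min_width=14, slack=0)
Line 10: ['problem'] (min_width=7, slack=7)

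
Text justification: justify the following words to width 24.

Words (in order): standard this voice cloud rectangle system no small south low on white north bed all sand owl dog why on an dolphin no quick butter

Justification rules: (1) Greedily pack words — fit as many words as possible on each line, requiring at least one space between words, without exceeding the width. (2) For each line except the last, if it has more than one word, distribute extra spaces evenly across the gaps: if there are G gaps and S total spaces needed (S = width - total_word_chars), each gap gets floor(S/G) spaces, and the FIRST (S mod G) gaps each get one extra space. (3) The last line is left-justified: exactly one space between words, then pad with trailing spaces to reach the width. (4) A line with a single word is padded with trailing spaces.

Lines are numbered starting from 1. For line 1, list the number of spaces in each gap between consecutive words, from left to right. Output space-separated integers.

Answer: 4 3

Derivation:
Line 1: ['standard', 'this', 'voice'] (min_width=19, slack=5)
Line 2: ['cloud', 'rectangle', 'system'] (min_width=22, slack=2)
Line 3: ['no', 'small', 'south', 'low', 'on'] (min_width=21, slack=3)
Line 4: ['white', 'north', 'bed', 'all', 'sand'] (min_width=24, slack=0)
Line 5: ['owl', 'dog', 'why', 'on', 'an'] (min_width=17, slack=7)
Line 6: ['dolphin', 'no', 'quick', 'butter'] (min_width=23, slack=1)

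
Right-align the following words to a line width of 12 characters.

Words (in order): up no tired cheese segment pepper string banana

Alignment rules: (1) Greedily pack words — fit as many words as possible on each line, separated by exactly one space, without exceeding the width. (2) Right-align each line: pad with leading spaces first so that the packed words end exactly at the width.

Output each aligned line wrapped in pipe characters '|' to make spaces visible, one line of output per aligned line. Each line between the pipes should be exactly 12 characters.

Line 1: ['up', 'no', 'tired'] (min_width=11, slack=1)
Line 2: ['cheese'] (min_width=6, slack=6)
Line 3: ['segment'] (min_width=7, slack=5)
Line 4: ['pepper'] (min_width=6, slack=6)
Line 5: ['string'] (min_width=6, slack=6)
Line 6: ['banana'] (min_width=6, slack=6)

Answer: | up no tired|
|      cheese|
|     segment|
|      pepper|
|      string|
|      banana|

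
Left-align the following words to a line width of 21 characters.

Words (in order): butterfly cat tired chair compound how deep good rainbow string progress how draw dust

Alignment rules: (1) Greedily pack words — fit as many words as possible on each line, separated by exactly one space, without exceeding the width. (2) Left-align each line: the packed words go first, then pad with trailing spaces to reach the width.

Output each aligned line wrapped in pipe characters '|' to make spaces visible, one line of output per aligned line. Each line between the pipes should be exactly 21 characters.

Line 1: ['butterfly', 'cat', 'tired'] (min_width=19, slack=2)
Line 2: ['chair', 'compound', 'how'] (min_width=18, slack=3)
Line 3: ['deep', 'good', 'rainbow'] (min_width=17, slack=4)
Line 4: ['string', 'progress', 'how'] (min_width=19, slack=2)
Line 5: ['draw', 'dust'] (min_width=9, slack=12)

Answer: |butterfly cat tired  |
|chair compound how   |
|deep good rainbow    |
|string progress how  |
|draw dust            |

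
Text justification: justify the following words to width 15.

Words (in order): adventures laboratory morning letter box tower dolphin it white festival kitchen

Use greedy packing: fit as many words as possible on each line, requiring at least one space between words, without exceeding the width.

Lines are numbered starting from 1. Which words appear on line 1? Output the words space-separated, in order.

Line 1: ['adventures'] (min_width=10, slack=5)
Line 2: ['laboratory'] (min_width=10, slack=5)
Line 3: ['morning', 'letter'] (min_width=14, slack=1)
Line 4: ['box', 'tower'] (min_width=9, slack=6)
Line 5: ['dolphin', 'it'] (min_width=10, slack=5)
Line 6: ['white', 'festival'] (min_width=14, slack=1)
Line 7: ['kitchen'] (min_width=7, slack=8)

Answer: adventures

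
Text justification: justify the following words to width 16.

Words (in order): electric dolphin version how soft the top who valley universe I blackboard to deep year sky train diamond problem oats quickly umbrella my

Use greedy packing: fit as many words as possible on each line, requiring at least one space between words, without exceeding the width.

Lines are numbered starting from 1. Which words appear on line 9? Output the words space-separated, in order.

Answer: quickly umbrella

Derivation:
Line 1: ['electric', 'dolphin'] (min_width=16, slack=0)
Line 2: ['version', 'how', 'soft'] (min_width=16, slack=0)
Line 3: ['the', 'top', 'who'] (min_width=11, slack=5)
Line 4: ['valley', 'universe'] (min_width=15, slack=1)
Line 5: ['I', 'blackboard', 'to'] (min_width=15, slack=1)
Line 6: ['deep', 'year', 'sky'] (min_width=13, slack=3)
Line 7: ['train', 'diamond'] (min_width=13, slack=3)
Line 8: ['problem', 'oats'] (min_width=12, slack=4)
Line 9: ['quickly', 'umbrella'] (min_width=16, slack=0)
Line 10: ['my'] (min_width=2, slack=14)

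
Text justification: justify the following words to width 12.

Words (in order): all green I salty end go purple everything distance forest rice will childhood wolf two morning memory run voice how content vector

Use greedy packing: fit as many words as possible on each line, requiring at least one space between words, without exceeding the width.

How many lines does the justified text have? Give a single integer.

Line 1: ['all', 'green', 'I'] (min_width=11, slack=1)
Line 2: ['salty', 'end', 'go'] (min_width=12, slack=0)
Line 3: ['purple'] (min_width=6, slack=6)
Line 4: ['everything'] (min_width=10, slack=2)
Line 5: ['distance'] (min_width=8, slack=4)
Line 6: ['forest', 'rice'] (min_width=11, slack=1)
Line 7: ['will'] (min_width=4, slack=8)
Line 8: ['childhood'] (min_width=9, slack=3)
Line 9: ['wolf', 'two'] (min_width=8, slack=4)
Line 10: ['morning'] (min_width=7, slack=5)
Line 11: ['memory', 'run'] (min_width=10, slack=2)
Line 12: ['voice', 'how'] (min_width=9, slack=3)
Line 13: ['content'] (min_width=7, slack=5)
Line 14: ['vector'] (min_width=6, slack=6)
Total lines: 14

Answer: 14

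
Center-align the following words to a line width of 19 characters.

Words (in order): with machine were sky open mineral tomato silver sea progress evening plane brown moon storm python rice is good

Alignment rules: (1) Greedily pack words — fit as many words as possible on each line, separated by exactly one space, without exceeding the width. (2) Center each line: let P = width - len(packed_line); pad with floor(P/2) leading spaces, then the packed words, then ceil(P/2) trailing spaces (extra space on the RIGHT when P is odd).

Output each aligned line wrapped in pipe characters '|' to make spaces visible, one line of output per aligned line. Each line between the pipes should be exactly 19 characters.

Line 1: ['with', 'machine', 'were'] (min_width=17, slack=2)
Line 2: ['sky', 'open', 'mineral'] (min_width=16, slack=3)
Line 3: ['tomato', 'silver', 'sea'] (min_width=17, slack=2)
Line 4: ['progress', 'evening'] (min_width=16, slack=3)
Line 5: ['plane', 'brown', 'moon'] (min_width=16, slack=3)
Line 6: ['storm', 'python', 'rice'] (min_width=17, slack=2)
Line 7: ['is', 'good'] (min_width=7, slack=12)

Answer: | with machine were |
| sky open mineral  |
| tomato silver sea |
| progress evening  |
| plane brown moon  |
| storm python rice |
|      is good      |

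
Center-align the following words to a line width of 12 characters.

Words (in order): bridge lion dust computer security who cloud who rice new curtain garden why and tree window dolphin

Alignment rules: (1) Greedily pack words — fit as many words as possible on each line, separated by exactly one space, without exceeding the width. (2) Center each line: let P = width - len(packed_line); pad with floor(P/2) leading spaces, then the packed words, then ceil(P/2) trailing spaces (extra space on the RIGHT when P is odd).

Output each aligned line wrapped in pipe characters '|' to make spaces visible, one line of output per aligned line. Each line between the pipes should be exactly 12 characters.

Line 1: ['bridge', 'lion'] (min_width=11, slack=1)
Line 2: ['dust'] (min_width=4, slack=8)
Line 3: ['computer'] (min_width=8, slack=4)
Line 4: ['security', 'who'] (min_width=12, slack=0)
Line 5: ['cloud', 'who'] (min_width=9, slack=3)
Line 6: ['rice', 'new'] (min_width=8, slack=4)
Line 7: ['curtain'] (min_width=7, slack=5)
Line 8: ['garden', 'why'] (min_width=10, slack=2)
Line 9: ['and', 'tree'] (min_width=8, slack=4)
Line 10: ['window'] (min_width=6, slack=6)
Line 11: ['dolphin'] (min_width=7, slack=5)

Answer: |bridge lion |
|    dust    |
|  computer  |
|security who|
| cloud who  |
|  rice new  |
|  curtain   |
| garden why |
|  and tree  |
|   window   |
|  dolphin   |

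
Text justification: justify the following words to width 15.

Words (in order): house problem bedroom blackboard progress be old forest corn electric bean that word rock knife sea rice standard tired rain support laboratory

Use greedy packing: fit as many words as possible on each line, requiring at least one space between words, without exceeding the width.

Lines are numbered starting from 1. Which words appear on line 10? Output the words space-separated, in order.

Answer: rain support

Derivation:
Line 1: ['house', 'problem'] (min_width=13, slack=2)
Line 2: ['bedroom'] (min_width=7, slack=8)
Line 3: ['blackboard'] (min_width=10, slack=5)
Line 4: ['progress', 'be', 'old'] (min_width=15, slack=0)
Line 5: ['forest', 'corn'] (min_width=11, slack=4)
Line 6: ['electric', 'bean'] (min_width=13, slack=2)
Line 7: ['that', 'word', 'rock'] (min_width=14, slack=1)
Line 8: ['knife', 'sea', 'rice'] (min_width=14, slack=1)
Line 9: ['standard', 'tired'] (min_width=14, slack=1)
Line 10: ['rain', 'support'] (min_width=12, slack=3)
Line 11: ['laboratory'] (min_width=10, slack=5)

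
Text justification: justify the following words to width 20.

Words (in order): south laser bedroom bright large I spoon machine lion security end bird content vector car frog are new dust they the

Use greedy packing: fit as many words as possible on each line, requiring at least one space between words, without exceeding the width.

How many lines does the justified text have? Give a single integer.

Line 1: ['south', 'laser', 'bedroom'] (min_width=19, slack=1)
Line 2: ['bright', 'large', 'I', 'spoon'] (min_width=20, slack=0)
Line 3: ['machine', 'lion'] (min_width=12, slack=8)
Line 4: ['security', 'end', 'bird'] (min_width=17, slack=3)
Line 5: ['content', 'vector', 'car'] (min_width=18, slack=2)
Line 6: ['frog', 'are', 'new', 'dust'] (min_width=17, slack=3)
Line 7: ['they', 'the'] (min_width=8, slack=12)
Total lines: 7

Answer: 7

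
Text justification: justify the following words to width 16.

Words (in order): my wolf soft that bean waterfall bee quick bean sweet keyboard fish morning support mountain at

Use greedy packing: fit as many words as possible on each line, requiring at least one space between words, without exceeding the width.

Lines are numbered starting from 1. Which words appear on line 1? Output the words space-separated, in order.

Line 1: ['my', 'wolf', 'soft'] (min_width=12, slack=4)
Line 2: ['that', 'bean'] (min_width=9, slack=7)
Line 3: ['waterfall', 'bee'] (min_width=13, slack=3)
Line 4: ['quick', 'bean', 'sweet'] (min_width=16, slack=0)
Line 5: ['keyboard', 'fish'] (min_width=13, slack=3)
Line 6: ['morning', 'support'] (min_width=15, slack=1)
Line 7: ['mountain', 'at'] (min_width=11, slack=5)

Answer: my wolf soft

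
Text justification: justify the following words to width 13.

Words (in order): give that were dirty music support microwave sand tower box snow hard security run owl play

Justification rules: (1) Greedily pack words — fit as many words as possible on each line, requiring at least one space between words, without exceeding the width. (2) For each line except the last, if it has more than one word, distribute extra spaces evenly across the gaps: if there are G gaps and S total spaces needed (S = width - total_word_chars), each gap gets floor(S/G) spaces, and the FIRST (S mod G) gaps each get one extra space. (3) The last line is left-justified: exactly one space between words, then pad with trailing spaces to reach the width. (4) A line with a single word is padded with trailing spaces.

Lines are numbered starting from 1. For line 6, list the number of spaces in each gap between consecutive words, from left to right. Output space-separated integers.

Answer: 1 1

Derivation:
Line 1: ['give', 'that'] (min_width=9, slack=4)
Line 2: ['were', 'dirty'] (min_width=10, slack=3)
Line 3: ['music', 'support'] (min_width=13, slack=0)
Line 4: ['microwave'] (min_width=9, slack=4)
Line 5: ['sand', 'tower'] (min_width=10, slack=3)
Line 6: ['box', 'snow', 'hard'] (min_width=13, slack=0)
Line 7: ['security', 'run'] (min_width=12, slack=1)
Line 8: ['owl', 'play'] (min_width=8, slack=5)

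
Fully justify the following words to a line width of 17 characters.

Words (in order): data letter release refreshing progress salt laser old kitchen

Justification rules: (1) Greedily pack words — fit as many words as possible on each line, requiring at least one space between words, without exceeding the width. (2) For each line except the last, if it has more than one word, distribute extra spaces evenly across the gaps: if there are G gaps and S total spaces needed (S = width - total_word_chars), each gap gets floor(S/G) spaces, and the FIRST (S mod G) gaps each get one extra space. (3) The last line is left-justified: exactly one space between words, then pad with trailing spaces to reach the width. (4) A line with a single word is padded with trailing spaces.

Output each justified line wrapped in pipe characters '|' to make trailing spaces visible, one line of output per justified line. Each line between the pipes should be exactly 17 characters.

Answer: |data       letter|
|release          |
|refreshing       |
|progress     salt|
|laser old kitchen|

Derivation:
Line 1: ['data', 'letter'] (min_width=11, slack=6)
Line 2: ['release'] (min_width=7, slack=10)
Line 3: ['refreshing'] (min_width=10, slack=7)
Line 4: ['progress', 'salt'] (min_width=13, slack=4)
Line 5: ['laser', 'old', 'kitchen'] (min_width=17, slack=0)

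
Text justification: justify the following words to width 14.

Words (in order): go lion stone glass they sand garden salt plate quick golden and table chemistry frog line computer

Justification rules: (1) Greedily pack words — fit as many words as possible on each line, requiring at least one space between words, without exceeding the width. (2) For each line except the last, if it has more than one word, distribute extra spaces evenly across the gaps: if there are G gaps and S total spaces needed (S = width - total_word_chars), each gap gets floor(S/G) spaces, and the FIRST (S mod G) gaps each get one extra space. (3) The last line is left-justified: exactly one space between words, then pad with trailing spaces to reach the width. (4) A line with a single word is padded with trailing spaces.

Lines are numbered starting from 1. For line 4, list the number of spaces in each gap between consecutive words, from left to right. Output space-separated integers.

Answer: 5

Derivation:
Line 1: ['go', 'lion', 'stone'] (min_width=13, slack=1)
Line 2: ['glass', 'they'] (min_width=10, slack=4)
Line 3: ['sand', 'garden'] (min_width=11, slack=3)
Line 4: ['salt', 'plate'] (min_width=10, slack=4)
Line 5: ['quick', 'golden'] (min_width=12, slack=2)
Line 6: ['and', 'table'] (min_width=9, slack=5)
Line 7: ['chemistry', 'frog'] (min_width=14, slack=0)
Line 8: ['line', 'computer'] (min_width=13, slack=1)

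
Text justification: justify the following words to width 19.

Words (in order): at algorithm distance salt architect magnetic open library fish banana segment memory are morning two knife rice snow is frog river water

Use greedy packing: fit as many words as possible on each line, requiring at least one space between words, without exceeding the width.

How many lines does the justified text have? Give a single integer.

Line 1: ['at', 'algorithm'] (min_width=12, slack=7)
Line 2: ['distance', 'salt'] (min_width=13, slack=6)
Line 3: ['architect', 'magnetic'] (min_width=18, slack=1)
Line 4: ['open', 'library', 'fish'] (min_width=17, slack=2)
Line 5: ['banana', 'segment'] (min_width=14, slack=5)
Line 6: ['memory', 'are', 'morning'] (min_width=18, slack=1)
Line 7: ['two', 'knife', 'rice', 'snow'] (min_width=19, slack=0)
Line 8: ['is', 'frog', 'river', 'water'] (min_width=19, slack=0)
Total lines: 8

Answer: 8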